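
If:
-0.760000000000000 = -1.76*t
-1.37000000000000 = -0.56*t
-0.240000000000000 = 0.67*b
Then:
No Solution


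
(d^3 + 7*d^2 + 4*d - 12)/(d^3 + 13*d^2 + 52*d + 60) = (d - 1)/(d + 5)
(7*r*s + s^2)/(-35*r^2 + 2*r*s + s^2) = -s/(5*r - s)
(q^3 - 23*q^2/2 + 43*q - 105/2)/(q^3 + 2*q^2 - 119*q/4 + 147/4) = 2*(q^2 - 8*q + 15)/(2*q^2 + 11*q - 21)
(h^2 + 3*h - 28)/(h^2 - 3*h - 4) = (h + 7)/(h + 1)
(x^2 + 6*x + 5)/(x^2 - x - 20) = (x^2 + 6*x + 5)/(x^2 - x - 20)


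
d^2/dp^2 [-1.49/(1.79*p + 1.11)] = -9.548218/(1.79*p + 1.11)^3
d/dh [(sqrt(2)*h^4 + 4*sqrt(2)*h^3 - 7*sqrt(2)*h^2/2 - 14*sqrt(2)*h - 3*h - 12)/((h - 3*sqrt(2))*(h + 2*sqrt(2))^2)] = (sqrt(2)*h^5 - 89*sqrt(2)*h^3/2 + 8*h^3 - 116*sqrt(2)*h^2 - 8*h^2 - 48*h + 75*sqrt(2)*h + 36 + 120*sqrt(2))/(h^5 - 30*h^3 - 20*sqrt(2)*h^2 + 240*h + 288*sqrt(2))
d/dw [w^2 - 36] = 2*w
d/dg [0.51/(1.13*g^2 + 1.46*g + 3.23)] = (-1.1526*g - 0.7446)/(1.13*g^2 + 1.46*g + 3.23)^2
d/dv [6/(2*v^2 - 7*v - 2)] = 6*(7 - 4*v)/(-2*v^2 + 7*v + 2)^2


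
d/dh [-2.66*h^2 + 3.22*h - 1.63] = 3.22 - 5.32*h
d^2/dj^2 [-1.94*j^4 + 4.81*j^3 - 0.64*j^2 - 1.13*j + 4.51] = -23.28*j^2 + 28.86*j - 1.28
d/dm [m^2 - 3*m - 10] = 2*m - 3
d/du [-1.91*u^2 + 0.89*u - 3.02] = 0.89 - 3.82*u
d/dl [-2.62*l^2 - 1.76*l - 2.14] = -5.24*l - 1.76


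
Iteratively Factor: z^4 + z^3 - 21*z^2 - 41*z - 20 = (z + 1)*(z^3 - 21*z - 20) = (z - 5)*(z + 1)*(z^2 + 5*z + 4) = (z - 5)*(z + 1)*(z + 4)*(z + 1)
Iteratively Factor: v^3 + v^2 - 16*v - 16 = (v + 4)*(v^2 - 3*v - 4) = (v + 1)*(v + 4)*(v - 4)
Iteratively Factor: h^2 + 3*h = (h)*(h + 3)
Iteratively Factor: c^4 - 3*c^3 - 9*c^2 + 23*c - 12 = (c + 3)*(c^3 - 6*c^2 + 9*c - 4) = (c - 4)*(c + 3)*(c^2 - 2*c + 1) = (c - 4)*(c - 1)*(c + 3)*(c - 1)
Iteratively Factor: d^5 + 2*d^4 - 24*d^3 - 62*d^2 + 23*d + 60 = (d + 4)*(d^4 - 2*d^3 - 16*d^2 + 2*d + 15) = (d - 1)*(d + 4)*(d^3 - d^2 - 17*d - 15) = (d - 1)*(d + 1)*(d + 4)*(d^2 - 2*d - 15) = (d - 5)*(d - 1)*(d + 1)*(d + 4)*(d + 3)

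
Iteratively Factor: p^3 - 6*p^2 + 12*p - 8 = (p - 2)*(p^2 - 4*p + 4) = (p - 2)^2*(p - 2)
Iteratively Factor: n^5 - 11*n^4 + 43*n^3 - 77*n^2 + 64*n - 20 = (n - 2)*(n^4 - 9*n^3 + 25*n^2 - 27*n + 10) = (n - 2)*(n - 1)*(n^3 - 8*n^2 + 17*n - 10) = (n - 5)*(n - 2)*(n - 1)*(n^2 - 3*n + 2) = (n - 5)*(n - 2)*(n - 1)^2*(n - 2)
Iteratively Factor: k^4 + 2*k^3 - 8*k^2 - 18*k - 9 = (k + 3)*(k^3 - k^2 - 5*k - 3) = (k + 1)*(k + 3)*(k^2 - 2*k - 3) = (k - 3)*(k + 1)*(k + 3)*(k + 1)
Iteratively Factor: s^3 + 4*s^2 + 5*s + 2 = (s + 1)*(s^2 + 3*s + 2) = (s + 1)^2*(s + 2)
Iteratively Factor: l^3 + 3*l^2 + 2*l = (l + 1)*(l^2 + 2*l) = l*(l + 1)*(l + 2)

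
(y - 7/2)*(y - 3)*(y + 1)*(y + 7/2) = y^4 - 2*y^3 - 61*y^2/4 + 49*y/2 + 147/4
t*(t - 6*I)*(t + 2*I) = t^3 - 4*I*t^2 + 12*t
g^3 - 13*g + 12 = (g - 3)*(g - 1)*(g + 4)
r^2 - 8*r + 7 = (r - 7)*(r - 1)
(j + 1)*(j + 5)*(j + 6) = j^3 + 12*j^2 + 41*j + 30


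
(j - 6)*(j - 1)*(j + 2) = j^3 - 5*j^2 - 8*j + 12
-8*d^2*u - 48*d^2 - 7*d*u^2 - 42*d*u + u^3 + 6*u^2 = (-8*d + u)*(d + u)*(u + 6)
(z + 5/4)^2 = z^2 + 5*z/2 + 25/16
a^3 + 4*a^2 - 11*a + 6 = (a - 1)^2*(a + 6)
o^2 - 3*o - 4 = (o - 4)*(o + 1)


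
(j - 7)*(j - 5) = j^2 - 12*j + 35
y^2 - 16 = (y - 4)*(y + 4)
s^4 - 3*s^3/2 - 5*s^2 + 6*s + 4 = (s - 2)^2*(s + 1/2)*(s + 2)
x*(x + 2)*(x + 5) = x^3 + 7*x^2 + 10*x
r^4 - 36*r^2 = r^2*(r - 6)*(r + 6)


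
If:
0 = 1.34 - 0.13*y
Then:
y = 10.31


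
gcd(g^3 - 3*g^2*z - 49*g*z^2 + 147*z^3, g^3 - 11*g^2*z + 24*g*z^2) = -g + 3*z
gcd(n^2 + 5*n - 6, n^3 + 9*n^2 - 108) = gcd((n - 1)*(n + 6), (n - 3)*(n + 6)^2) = n + 6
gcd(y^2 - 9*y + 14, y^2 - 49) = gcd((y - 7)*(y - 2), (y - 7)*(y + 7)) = y - 7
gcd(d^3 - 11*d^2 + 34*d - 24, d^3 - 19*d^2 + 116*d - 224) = d - 4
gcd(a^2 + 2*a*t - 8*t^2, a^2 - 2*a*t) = -a + 2*t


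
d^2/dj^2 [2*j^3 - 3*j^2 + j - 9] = 12*j - 6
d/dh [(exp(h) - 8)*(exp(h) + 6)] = 2*(exp(h) - 1)*exp(h)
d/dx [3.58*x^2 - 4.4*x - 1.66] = 7.16*x - 4.4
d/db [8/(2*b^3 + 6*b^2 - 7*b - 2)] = 8*(-6*b^2 - 12*b + 7)/(2*b^3 + 6*b^2 - 7*b - 2)^2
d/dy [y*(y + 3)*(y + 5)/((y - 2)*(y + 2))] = (y^4 - 27*y^2 - 64*y - 60)/(y^4 - 8*y^2 + 16)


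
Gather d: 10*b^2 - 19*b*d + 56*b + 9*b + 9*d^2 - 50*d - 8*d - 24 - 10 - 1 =10*b^2 + 65*b + 9*d^2 + d*(-19*b - 58) - 35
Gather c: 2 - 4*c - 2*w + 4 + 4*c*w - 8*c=c*(4*w - 12) - 2*w + 6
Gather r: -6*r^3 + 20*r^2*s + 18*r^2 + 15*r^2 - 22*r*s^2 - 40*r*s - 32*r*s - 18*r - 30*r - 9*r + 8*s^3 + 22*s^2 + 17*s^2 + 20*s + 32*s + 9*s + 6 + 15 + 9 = -6*r^3 + r^2*(20*s + 33) + r*(-22*s^2 - 72*s - 57) + 8*s^3 + 39*s^2 + 61*s + 30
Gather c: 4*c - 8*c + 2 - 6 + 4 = -4*c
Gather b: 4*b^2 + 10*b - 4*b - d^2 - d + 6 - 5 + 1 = 4*b^2 + 6*b - d^2 - d + 2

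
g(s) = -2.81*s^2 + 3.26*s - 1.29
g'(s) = 3.26 - 5.62*s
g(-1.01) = -7.45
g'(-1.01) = 8.94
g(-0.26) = -2.33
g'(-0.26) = 4.72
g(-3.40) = -44.86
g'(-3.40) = 22.37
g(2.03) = -6.25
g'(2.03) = -8.15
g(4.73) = -48.74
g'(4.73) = -23.32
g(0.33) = -0.52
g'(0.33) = 1.41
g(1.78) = -4.39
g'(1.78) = -6.74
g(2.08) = -6.67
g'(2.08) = -8.43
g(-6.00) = -122.01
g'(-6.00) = 36.98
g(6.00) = -82.89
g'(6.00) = -30.46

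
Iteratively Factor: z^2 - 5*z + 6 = (z - 3)*(z - 2)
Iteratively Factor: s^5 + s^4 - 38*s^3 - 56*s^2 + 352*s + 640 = (s - 4)*(s^4 + 5*s^3 - 18*s^2 - 128*s - 160) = (s - 4)*(s + 2)*(s^3 + 3*s^2 - 24*s - 80) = (s - 5)*(s - 4)*(s + 2)*(s^2 + 8*s + 16) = (s - 5)*(s - 4)*(s + 2)*(s + 4)*(s + 4)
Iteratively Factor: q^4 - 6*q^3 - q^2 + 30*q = (q + 2)*(q^3 - 8*q^2 + 15*q) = (q - 5)*(q + 2)*(q^2 - 3*q) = q*(q - 5)*(q + 2)*(q - 3)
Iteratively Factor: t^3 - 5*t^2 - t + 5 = (t + 1)*(t^2 - 6*t + 5) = (t - 5)*(t + 1)*(t - 1)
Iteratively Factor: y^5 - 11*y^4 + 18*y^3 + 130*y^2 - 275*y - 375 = (y - 5)*(y^4 - 6*y^3 - 12*y^2 + 70*y + 75) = (y - 5)^2*(y^3 - y^2 - 17*y - 15) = (y - 5)^3*(y^2 + 4*y + 3) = (y - 5)^3*(y + 3)*(y + 1)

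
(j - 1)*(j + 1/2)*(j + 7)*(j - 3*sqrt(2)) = j^4 - 3*sqrt(2)*j^3 + 13*j^3/2 - 39*sqrt(2)*j^2/2 - 4*j^2 - 7*j/2 + 12*sqrt(2)*j + 21*sqrt(2)/2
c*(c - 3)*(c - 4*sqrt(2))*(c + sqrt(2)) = c^4 - 3*sqrt(2)*c^3 - 3*c^3 - 8*c^2 + 9*sqrt(2)*c^2 + 24*c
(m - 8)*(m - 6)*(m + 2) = m^3 - 12*m^2 + 20*m + 96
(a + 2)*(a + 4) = a^2 + 6*a + 8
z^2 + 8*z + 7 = (z + 1)*(z + 7)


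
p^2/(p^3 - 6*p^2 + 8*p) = p/(p^2 - 6*p + 8)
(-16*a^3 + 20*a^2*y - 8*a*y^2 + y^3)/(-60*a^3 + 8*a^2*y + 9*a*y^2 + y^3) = (8*a^2 - 6*a*y + y^2)/(30*a^2 + 11*a*y + y^2)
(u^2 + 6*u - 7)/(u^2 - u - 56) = (u - 1)/(u - 8)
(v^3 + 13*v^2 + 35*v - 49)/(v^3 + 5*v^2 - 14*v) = (v^2 + 6*v - 7)/(v*(v - 2))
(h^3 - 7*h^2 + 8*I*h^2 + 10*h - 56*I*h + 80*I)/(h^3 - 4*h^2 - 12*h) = (h^3 + h^2*(-7 + 8*I) + 2*h*(5 - 28*I) + 80*I)/(h*(h^2 - 4*h - 12))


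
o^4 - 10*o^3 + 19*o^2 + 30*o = o*(o - 6)*(o - 5)*(o + 1)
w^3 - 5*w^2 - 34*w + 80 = (w - 8)*(w - 2)*(w + 5)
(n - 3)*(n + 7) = n^2 + 4*n - 21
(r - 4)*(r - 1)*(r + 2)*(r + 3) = r^4 - 15*r^2 - 10*r + 24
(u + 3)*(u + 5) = u^2 + 8*u + 15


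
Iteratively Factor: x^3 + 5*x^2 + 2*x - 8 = (x - 1)*(x^2 + 6*x + 8) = (x - 1)*(x + 4)*(x + 2)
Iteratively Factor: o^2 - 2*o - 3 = (o + 1)*(o - 3)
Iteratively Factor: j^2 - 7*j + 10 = (j - 2)*(j - 5)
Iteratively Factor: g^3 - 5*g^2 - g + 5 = (g - 1)*(g^2 - 4*g - 5) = (g - 5)*(g - 1)*(g + 1)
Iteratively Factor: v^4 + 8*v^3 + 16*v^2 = (v + 4)*(v^3 + 4*v^2) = (v + 4)^2*(v^2) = v*(v + 4)^2*(v)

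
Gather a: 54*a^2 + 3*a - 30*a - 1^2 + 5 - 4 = 54*a^2 - 27*a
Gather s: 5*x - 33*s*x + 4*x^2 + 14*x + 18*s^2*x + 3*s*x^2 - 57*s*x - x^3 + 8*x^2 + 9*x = 18*s^2*x + s*(3*x^2 - 90*x) - x^3 + 12*x^2 + 28*x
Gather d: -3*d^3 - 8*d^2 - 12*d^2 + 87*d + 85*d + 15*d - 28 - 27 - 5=-3*d^3 - 20*d^2 + 187*d - 60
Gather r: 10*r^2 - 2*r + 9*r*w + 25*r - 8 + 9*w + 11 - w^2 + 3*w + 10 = 10*r^2 + r*(9*w + 23) - w^2 + 12*w + 13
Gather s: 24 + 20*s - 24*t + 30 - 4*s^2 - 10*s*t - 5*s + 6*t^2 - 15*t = -4*s^2 + s*(15 - 10*t) + 6*t^2 - 39*t + 54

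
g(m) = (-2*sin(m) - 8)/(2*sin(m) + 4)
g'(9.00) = -0.31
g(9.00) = -1.83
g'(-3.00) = -0.57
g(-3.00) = -2.08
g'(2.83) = -0.36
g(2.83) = -1.87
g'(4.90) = 0.36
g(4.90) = -2.97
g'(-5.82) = 0.30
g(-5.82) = -1.82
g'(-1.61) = -0.08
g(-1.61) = -3.00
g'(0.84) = 0.18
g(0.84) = -1.73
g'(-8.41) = -0.80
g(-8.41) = -2.74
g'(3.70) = -0.78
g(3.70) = -2.36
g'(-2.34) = -0.85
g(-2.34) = -2.56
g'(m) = -2*(-2*sin(m) - 8)*cos(m)/(2*sin(m) + 4)^2 - 2*cos(m)/(2*sin(m) + 4)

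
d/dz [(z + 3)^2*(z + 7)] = (z + 3)*(3*z + 17)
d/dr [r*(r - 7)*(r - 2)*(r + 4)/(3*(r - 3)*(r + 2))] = 2*(r^5 - 4*r^4 - 7*r^3 + 28*r^2 + 132*r - 168)/(3*(r^4 - 2*r^3 - 11*r^2 + 12*r + 36))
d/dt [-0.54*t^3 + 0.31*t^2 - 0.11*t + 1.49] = -1.62*t^2 + 0.62*t - 0.11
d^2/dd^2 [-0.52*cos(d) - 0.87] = 0.52*cos(d)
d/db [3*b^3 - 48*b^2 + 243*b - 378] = 9*b^2 - 96*b + 243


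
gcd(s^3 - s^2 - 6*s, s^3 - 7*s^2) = s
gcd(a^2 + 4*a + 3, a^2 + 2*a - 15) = 1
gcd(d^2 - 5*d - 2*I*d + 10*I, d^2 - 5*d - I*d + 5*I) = d - 5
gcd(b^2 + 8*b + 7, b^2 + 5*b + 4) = b + 1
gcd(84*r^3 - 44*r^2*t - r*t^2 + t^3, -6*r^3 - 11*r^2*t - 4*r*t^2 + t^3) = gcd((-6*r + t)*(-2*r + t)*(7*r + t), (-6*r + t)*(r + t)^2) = 6*r - t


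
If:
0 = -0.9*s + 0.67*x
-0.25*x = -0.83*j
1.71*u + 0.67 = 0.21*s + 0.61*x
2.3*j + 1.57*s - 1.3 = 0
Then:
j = 0.21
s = 0.52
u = -0.08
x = 0.70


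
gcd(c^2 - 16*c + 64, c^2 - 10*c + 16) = c - 8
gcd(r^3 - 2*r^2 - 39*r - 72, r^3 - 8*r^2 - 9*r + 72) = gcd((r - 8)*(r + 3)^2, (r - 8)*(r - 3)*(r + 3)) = r^2 - 5*r - 24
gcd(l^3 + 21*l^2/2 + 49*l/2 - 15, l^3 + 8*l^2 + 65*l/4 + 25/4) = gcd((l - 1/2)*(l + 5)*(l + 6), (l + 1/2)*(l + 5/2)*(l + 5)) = l + 5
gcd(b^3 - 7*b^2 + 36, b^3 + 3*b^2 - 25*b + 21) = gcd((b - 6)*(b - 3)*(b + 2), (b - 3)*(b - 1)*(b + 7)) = b - 3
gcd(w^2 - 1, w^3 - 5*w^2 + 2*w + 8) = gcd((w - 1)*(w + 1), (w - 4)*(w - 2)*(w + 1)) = w + 1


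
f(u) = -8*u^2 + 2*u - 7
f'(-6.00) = 98.00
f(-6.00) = -307.00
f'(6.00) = -94.00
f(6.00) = -283.00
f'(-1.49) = 25.84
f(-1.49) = -27.74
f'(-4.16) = 68.56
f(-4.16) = -153.76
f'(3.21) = -49.36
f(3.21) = -83.01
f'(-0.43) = 8.88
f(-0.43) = -9.34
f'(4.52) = -70.32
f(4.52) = -161.40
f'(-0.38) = 8.08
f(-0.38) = -8.92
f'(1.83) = -27.28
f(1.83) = -30.13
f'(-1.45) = 25.20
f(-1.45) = -26.72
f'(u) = 2 - 16*u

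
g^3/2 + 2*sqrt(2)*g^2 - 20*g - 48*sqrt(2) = (g/2 + sqrt(2))*(g - 4*sqrt(2))*(g + 6*sqrt(2))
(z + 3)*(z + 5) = z^2 + 8*z + 15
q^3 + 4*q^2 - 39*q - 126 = (q - 6)*(q + 3)*(q + 7)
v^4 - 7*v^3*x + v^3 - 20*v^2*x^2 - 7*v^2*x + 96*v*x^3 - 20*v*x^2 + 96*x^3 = (v + 1)*(v - 8*x)*(v - 3*x)*(v + 4*x)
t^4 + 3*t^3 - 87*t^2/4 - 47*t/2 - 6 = (t - 4)*(t + 1/2)^2*(t + 6)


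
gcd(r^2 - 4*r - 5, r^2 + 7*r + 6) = r + 1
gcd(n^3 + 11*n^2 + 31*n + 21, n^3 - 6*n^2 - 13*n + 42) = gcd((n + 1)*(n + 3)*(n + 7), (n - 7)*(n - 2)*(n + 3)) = n + 3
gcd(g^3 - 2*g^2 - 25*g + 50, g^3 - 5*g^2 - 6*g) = 1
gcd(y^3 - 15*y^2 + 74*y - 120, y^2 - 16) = y - 4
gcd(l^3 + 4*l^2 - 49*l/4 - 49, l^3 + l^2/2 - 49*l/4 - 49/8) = l^2 - 49/4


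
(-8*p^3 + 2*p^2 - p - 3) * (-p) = 8*p^4 - 2*p^3 + p^2 + 3*p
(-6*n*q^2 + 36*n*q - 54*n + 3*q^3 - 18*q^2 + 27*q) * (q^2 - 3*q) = -6*n*q^4 + 54*n*q^3 - 162*n*q^2 + 162*n*q + 3*q^5 - 27*q^4 + 81*q^3 - 81*q^2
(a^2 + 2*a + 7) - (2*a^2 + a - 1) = -a^2 + a + 8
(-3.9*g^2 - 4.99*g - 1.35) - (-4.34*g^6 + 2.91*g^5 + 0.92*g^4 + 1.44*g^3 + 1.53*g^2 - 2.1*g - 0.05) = 4.34*g^6 - 2.91*g^5 - 0.92*g^4 - 1.44*g^3 - 5.43*g^2 - 2.89*g - 1.3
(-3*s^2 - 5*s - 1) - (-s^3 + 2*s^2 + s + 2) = s^3 - 5*s^2 - 6*s - 3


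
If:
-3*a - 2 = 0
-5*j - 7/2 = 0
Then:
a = -2/3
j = -7/10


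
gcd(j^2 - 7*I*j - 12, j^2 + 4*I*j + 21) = j - 3*I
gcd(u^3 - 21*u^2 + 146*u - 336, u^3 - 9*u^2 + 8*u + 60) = u - 6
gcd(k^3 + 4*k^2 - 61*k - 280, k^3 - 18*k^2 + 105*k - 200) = k - 8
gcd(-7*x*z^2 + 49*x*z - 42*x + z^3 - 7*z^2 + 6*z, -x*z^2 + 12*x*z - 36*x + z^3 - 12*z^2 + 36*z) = z - 6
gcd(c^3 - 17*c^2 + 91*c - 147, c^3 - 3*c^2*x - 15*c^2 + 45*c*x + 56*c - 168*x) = c - 7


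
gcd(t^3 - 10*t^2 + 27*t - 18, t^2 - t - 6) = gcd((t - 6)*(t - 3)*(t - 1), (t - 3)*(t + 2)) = t - 3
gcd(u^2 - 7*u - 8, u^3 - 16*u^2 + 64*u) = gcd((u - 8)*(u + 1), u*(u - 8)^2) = u - 8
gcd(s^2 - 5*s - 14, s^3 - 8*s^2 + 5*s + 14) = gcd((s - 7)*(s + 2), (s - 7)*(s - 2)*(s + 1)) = s - 7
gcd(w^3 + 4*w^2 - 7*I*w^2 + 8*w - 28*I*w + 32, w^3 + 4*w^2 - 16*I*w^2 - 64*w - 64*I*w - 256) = w^2 + w*(4 - 8*I) - 32*I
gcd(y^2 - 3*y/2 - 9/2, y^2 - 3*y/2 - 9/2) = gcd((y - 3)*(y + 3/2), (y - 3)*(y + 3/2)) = y^2 - 3*y/2 - 9/2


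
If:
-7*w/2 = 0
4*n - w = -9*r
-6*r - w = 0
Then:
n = 0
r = 0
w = 0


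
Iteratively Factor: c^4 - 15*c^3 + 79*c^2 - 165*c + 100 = (c - 4)*(c^3 - 11*c^2 + 35*c - 25) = (c - 5)*(c - 4)*(c^2 - 6*c + 5) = (c - 5)^2*(c - 4)*(c - 1)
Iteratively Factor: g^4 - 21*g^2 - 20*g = (g - 5)*(g^3 + 5*g^2 + 4*g) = g*(g - 5)*(g^2 + 5*g + 4) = g*(g - 5)*(g + 1)*(g + 4)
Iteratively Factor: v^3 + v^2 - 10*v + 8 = (v - 2)*(v^2 + 3*v - 4) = (v - 2)*(v - 1)*(v + 4)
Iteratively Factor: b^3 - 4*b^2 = (b - 4)*(b^2) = b*(b - 4)*(b)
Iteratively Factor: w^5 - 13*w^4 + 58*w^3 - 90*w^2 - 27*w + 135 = (w - 5)*(w^4 - 8*w^3 + 18*w^2 - 27) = (w - 5)*(w - 3)*(w^3 - 5*w^2 + 3*w + 9) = (w - 5)*(w - 3)^2*(w^2 - 2*w - 3) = (w - 5)*(w - 3)^2*(w + 1)*(w - 3)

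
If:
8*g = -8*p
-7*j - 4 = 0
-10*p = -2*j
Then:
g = 4/35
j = -4/7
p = -4/35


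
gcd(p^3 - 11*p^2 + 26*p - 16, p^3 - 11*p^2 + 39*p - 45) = 1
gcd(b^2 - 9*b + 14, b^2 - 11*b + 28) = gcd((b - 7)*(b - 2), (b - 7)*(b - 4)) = b - 7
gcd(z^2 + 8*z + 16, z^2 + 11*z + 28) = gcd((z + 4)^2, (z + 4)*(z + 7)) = z + 4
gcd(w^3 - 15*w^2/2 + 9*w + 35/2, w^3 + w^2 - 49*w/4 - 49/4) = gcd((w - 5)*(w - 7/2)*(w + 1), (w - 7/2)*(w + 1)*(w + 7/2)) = w^2 - 5*w/2 - 7/2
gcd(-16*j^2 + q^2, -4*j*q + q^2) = -4*j + q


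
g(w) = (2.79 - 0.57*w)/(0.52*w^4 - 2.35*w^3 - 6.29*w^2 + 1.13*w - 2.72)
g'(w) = (2.79 - 0.57*w)*(-2.08*w^3 + 7.05*w^2 + 12.58*w - 1.13)/(0.52*w^4 - 2.35*w^3 - 6.29*w^2 + 1.13*w - 2.72)^2 - 0.57/(0.52*w^4 - 2.35*w^3 - 6.29*w^2 + 1.13*w - 2.72) = (0.8892*w^4 - 8.4822*w^3 + 16.0842*w^2 + 35.0982*w - 1.6023)/(0.2704*w^8 - 2.444*w^7 - 1.0191*w^6 + 30.7382*w^5 + 31.4243*w^4 - 1.4314*w^3 + 35.4945*w^2 - 6.1472*w + 7.3984)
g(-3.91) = 0.03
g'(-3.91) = 0.03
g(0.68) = -0.44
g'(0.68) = 0.90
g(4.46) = -0.00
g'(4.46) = 0.00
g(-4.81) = 0.01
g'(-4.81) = 0.01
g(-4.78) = 0.01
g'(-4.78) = 0.01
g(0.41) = -0.74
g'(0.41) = 1.25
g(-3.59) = 0.05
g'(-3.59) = 0.05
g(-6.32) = 0.01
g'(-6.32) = 0.00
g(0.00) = -1.03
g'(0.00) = -0.22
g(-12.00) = 0.00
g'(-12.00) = 0.00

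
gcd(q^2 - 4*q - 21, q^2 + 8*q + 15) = q + 3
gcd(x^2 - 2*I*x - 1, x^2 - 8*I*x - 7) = x - I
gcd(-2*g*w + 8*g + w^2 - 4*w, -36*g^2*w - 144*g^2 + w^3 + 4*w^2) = 1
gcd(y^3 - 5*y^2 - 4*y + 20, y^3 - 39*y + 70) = y^2 - 7*y + 10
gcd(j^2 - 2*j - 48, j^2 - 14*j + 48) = j - 8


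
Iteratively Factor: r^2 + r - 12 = (r + 4)*(r - 3)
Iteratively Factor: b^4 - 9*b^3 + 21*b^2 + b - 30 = (b + 1)*(b^3 - 10*b^2 + 31*b - 30) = (b - 2)*(b + 1)*(b^2 - 8*b + 15) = (b - 5)*(b - 2)*(b + 1)*(b - 3)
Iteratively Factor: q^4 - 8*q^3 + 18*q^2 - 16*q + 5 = (q - 5)*(q^3 - 3*q^2 + 3*q - 1) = (q - 5)*(q - 1)*(q^2 - 2*q + 1) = (q - 5)*(q - 1)^2*(q - 1)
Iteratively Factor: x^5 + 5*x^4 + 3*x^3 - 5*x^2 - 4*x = (x + 4)*(x^4 + x^3 - x^2 - x) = (x + 1)*(x + 4)*(x^3 - x) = (x - 1)*(x + 1)*(x + 4)*(x^2 + x) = x*(x - 1)*(x + 1)*(x + 4)*(x + 1)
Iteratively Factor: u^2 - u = (u)*(u - 1)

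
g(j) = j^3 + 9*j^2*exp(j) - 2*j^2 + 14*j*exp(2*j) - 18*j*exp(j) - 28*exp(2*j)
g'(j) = 9*j^2*exp(j) + 3*j^2 + 28*j*exp(2*j) - 4*j - 42*exp(2*j) - 18*exp(j)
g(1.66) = -159.32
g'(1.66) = 161.31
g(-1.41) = 0.94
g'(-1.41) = 6.72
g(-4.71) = -146.30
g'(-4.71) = 87.01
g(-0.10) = -22.38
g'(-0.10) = -52.45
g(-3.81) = -79.97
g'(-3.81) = 61.21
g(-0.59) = -4.42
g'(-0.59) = -22.82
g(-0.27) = -14.47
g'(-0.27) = -40.82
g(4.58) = 353891.68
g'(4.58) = 836759.94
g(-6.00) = -286.93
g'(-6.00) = 132.76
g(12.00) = 3708652874792.82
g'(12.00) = 7788009907181.41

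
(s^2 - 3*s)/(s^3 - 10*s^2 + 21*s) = 1/(s - 7)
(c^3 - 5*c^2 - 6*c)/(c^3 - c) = (c - 6)/(c - 1)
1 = 1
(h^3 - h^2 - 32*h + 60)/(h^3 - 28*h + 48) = (h - 5)/(h - 4)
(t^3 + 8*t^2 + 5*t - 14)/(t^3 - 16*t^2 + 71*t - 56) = (t^2 + 9*t + 14)/(t^2 - 15*t + 56)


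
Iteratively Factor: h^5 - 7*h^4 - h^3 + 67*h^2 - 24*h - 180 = (h + 2)*(h^4 - 9*h^3 + 17*h^2 + 33*h - 90) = (h - 5)*(h + 2)*(h^3 - 4*h^2 - 3*h + 18) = (h - 5)*(h - 3)*(h + 2)*(h^2 - h - 6) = (h - 5)*(h - 3)*(h + 2)^2*(h - 3)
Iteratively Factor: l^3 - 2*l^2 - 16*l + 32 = (l + 4)*(l^2 - 6*l + 8) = (l - 2)*(l + 4)*(l - 4)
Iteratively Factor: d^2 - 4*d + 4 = (d - 2)*(d - 2)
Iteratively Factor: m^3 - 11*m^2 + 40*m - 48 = (m - 4)*(m^2 - 7*m + 12) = (m - 4)*(m - 3)*(m - 4)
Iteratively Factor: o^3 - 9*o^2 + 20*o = (o - 4)*(o^2 - 5*o) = (o - 5)*(o - 4)*(o)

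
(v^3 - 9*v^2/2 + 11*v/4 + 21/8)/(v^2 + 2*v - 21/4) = (4*v^2 - 12*v - 7)/(2*(2*v + 7))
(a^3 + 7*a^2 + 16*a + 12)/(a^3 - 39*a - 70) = (a^2 + 5*a + 6)/(a^2 - 2*a - 35)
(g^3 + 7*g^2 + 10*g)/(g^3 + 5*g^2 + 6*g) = (g + 5)/(g + 3)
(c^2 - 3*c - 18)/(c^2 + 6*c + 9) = (c - 6)/(c + 3)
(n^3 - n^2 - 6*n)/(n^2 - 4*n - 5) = n*(-n^2 + n + 6)/(-n^2 + 4*n + 5)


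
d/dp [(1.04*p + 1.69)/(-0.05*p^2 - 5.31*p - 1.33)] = (0.052*p^2 + 0.169*p + 7.5907)/(0.0025*p^4 + 0.531*p^3 + 28.3291*p^2 + 14.1246*p + 1.7689)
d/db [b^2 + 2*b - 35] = 2*b + 2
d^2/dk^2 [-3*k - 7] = 0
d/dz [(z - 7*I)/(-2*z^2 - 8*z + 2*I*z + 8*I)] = (-z^2 - 4*z + I*z + (z - 7*I)*(2*z + 4 - I) + 4*I)/(2*(z^2 + 4*z - I*z - 4*I)^2)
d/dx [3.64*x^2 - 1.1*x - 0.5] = 7.28*x - 1.1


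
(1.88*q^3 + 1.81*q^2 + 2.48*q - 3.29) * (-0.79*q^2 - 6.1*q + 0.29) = -1.4852*q^5 - 12.8979*q^4 - 12.455*q^3 - 12.004*q^2 + 20.7882*q - 0.9541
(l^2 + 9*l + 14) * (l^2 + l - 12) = l^4 + 10*l^3 + 11*l^2 - 94*l - 168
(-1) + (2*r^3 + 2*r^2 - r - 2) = 2*r^3 + 2*r^2 - r - 3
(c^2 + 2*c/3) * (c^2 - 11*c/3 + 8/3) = c^4 - 3*c^3 + 2*c^2/9 + 16*c/9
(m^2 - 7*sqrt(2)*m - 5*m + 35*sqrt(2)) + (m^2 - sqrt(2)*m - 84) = 2*m^2 - 8*sqrt(2)*m - 5*m - 84 + 35*sqrt(2)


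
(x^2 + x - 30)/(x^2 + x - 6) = (x^2 + x - 30)/(x^2 + x - 6)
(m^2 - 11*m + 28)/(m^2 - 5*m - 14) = (m - 4)/(m + 2)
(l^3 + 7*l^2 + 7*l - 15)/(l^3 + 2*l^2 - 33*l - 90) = (l - 1)/(l - 6)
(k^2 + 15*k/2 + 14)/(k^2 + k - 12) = (k + 7/2)/(k - 3)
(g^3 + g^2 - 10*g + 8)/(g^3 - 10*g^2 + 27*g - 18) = (g^2 + 2*g - 8)/(g^2 - 9*g + 18)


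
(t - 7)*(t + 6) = t^2 - t - 42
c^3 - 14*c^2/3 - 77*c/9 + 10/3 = (c - 6)*(c - 1/3)*(c + 5/3)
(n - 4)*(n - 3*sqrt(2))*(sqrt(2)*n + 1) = sqrt(2)*n^3 - 4*sqrt(2)*n^2 - 5*n^2 - 3*sqrt(2)*n + 20*n + 12*sqrt(2)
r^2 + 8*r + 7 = (r + 1)*(r + 7)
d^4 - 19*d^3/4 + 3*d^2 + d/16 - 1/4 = (d - 4)*(d - 1/2)^2*(d + 1/4)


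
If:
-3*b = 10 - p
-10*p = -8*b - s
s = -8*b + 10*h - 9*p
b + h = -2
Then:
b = -210/67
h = 76/67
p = 40/67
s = 2080/67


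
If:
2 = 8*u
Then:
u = 1/4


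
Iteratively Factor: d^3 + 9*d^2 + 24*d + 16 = (d + 4)*(d^2 + 5*d + 4) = (d + 1)*(d + 4)*(d + 4)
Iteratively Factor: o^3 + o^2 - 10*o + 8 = (o - 1)*(o^2 + 2*o - 8) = (o - 2)*(o - 1)*(o + 4)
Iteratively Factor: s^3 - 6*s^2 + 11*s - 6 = (s - 2)*(s^2 - 4*s + 3) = (s - 2)*(s - 1)*(s - 3)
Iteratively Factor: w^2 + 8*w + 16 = (w + 4)*(w + 4)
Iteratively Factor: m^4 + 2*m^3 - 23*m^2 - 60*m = (m - 5)*(m^3 + 7*m^2 + 12*m) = (m - 5)*(m + 3)*(m^2 + 4*m) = m*(m - 5)*(m + 3)*(m + 4)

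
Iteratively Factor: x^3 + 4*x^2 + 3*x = (x + 3)*(x^2 + x) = x*(x + 3)*(x + 1)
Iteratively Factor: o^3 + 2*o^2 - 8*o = (o)*(o^2 + 2*o - 8) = o*(o - 2)*(o + 4)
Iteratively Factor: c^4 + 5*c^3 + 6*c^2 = (c)*(c^3 + 5*c^2 + 6*c) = c*(c + 3)*(c^2 + 2*c) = c*(c + 2)*(c + 3)*(c)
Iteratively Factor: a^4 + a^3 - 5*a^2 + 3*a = (a + 3)*(a^3 - 2*a^2 + a) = (a - 1)*(a + 3)*(a^2 - a) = a*(a - 1)*(a + 3)*(a - 1)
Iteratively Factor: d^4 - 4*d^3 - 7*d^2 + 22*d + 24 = (d - 3)*(d^3 - d^2 - 10*d - 8) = (d - 3)*(d + 2)*(d^2 - 3*d - 4) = (d - 3)*(d + 1)*(d + 2)*(d - 4)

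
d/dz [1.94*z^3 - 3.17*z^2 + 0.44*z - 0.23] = 5.82*z^2 - 6.34*z + 0.44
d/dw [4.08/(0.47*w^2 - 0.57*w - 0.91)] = (2.3256 - 3.8352*w)/(-0.47*w^2 + 0.57*w + 0.91)^2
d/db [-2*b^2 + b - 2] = 1 - 4*b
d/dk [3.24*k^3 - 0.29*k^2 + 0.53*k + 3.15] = 9.72*k^2 - 0.58*k + 0.53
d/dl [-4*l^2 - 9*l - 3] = -8*l - 9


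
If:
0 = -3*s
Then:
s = 0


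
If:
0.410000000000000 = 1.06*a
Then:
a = 0.39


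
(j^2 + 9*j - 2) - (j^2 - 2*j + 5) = 11*j - 7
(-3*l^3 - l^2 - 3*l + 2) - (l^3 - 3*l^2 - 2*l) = -4*l^3 + 2*l^2 - l + 2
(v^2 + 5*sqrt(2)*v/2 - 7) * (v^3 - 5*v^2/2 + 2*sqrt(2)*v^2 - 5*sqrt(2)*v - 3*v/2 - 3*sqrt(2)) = v^5 - 5*v^4/2 + 9*sqrt(2)*v^4/2 - 45*sqrt(2)*v^3/4 + 3*v^3/2 - 83*sqrt(2)*v^2/4 - 15*v^2/2 - 9*v/2 + 35*sqrt(2)*v + 21*sqrt(2)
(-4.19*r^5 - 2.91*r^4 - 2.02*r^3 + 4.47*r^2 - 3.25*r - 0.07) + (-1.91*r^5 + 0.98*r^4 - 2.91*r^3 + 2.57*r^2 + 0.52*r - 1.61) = -6.1*r^5 - 1.93*r^4 - 4.93*r^3 + 7.04*r^2 - 2.73*r - 1.68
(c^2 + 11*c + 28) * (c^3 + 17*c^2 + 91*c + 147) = c^5 + 28*c^4 + 306*c^3 + 1624*c^2 + 4165*c + 4116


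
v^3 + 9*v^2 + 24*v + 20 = (v + 2)^2*(v + 5)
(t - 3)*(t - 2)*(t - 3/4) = t^3 - 23*t^2/4 + 39*t/4 - 9/2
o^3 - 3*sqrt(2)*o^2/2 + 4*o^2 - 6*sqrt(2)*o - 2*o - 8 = (o + 4)*(o - 2*sqrt(2))*(o + sqrt(2)/2)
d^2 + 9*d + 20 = (d + 4)*(d + 5)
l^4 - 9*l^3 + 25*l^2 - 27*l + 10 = (l - 5)*(l - 2)*(l - 1)^2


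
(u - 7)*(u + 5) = u^2 - 2*u - 35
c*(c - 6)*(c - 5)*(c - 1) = c^4 - 12*c^3 + 41*c^2 - 30*c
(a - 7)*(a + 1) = a^2 - 6*a - 7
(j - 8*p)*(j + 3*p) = j^2 - 5*j*p - 24*p^2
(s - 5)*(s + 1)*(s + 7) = s^3 + 3*s^2 - 33*s - 35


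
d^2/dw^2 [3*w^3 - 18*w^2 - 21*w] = 18*w - 36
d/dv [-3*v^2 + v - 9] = 1 - 6*v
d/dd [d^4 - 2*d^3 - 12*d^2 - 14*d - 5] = 4*d^3 - 6*d^2 - 24*d - 14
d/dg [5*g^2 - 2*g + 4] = 10*g - 2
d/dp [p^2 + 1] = 2*p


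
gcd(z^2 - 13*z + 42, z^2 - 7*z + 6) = z - 6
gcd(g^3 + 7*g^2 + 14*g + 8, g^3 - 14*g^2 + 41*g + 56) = g + 1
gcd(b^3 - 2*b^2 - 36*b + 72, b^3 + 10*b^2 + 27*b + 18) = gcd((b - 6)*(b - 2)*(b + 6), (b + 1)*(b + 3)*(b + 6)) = b + 6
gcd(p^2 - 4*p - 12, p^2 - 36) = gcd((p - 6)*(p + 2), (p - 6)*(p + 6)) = p - 6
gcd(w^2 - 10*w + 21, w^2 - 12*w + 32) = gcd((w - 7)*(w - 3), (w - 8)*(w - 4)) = 1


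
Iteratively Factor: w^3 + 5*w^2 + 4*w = (w + 1)*(w^2 + 4*w) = (w + 1)*(w + 4)*(w)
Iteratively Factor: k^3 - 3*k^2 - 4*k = (k + 1)*(k^2 - 4*k) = k*(k + 1)*(k - 4)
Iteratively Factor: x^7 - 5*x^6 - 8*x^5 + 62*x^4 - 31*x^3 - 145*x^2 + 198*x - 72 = (x - 4)*(x^6 - x^5 - 12*x^4 + 14*x^3 + 25*x^2 - 45*x + 18) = (x - 4)*(x + 3)*(x^5 - 4*x^4 + 14*x^2 - 17*x + 6) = (x - 4)*(x + 2)*(x + 3)*(x^4 - 6*x^3 + 12*x^2 - 10*x + 3) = (x - 4)*(x - 1)*(x + 2)*(x + 3)*(x^3 - 5*x^2 + 7*x - 3) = (x - 4)*(x - 1)^2*(x + 2)*(x + 3)*(x^2 - 4*x + 3) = (x - 4)*(x - 1)^3*(x + 2)*(x + 3)*(x - 3)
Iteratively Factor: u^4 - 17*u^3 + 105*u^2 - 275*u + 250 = (u - 5)*(u^3 - 12*u^2 + 45*u - 50) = (u - 5)^2*(u^2 - 7*u + 10) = (u - 5)^2*(u - 2)*(u - 5)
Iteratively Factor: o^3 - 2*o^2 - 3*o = (o - 3)*(o^2 + o) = o*(o - 3)*(o + 1)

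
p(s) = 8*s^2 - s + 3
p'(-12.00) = -193.00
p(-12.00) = 1167.00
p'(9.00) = 143.00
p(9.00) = 642.00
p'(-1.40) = -23.40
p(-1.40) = 20.08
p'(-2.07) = -34.12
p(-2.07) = 39.35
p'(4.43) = 69.88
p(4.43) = 155.57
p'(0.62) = 8.92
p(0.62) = 5.46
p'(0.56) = 7.96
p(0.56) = 4.95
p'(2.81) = 43.96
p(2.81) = 63.36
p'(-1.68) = -27.88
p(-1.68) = 27.26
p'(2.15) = 33.40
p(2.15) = 37.83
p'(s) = 16*s - 1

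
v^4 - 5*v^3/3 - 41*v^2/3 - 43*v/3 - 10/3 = (v - 5)*(v + 1/3)*(v + 1)*(v + 2)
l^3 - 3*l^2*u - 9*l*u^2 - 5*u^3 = (l - 5*u)*(l + u)^2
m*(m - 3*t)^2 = m^3 - 6*m^2*t + 9*m*t^2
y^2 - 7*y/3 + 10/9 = (y - 5/3)*(y - 2/3)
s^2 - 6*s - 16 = (s - 8)*(s + 2)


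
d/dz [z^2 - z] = 2*z - 1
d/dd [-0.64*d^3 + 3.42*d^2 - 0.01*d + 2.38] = -1.92*d^2 + 6.84*d - 0.01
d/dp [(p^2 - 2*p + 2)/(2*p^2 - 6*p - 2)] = (-p^2 - 6*p + 8)/(2*(p^4 - 6*p^3 + 7*p^2 + 6*p + 1))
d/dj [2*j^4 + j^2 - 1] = 8*j^3 + 2*j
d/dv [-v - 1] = -1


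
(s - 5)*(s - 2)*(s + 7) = s^3 - 39*s + 70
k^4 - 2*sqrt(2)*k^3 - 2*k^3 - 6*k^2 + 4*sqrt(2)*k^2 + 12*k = k*(k - 2)*(k - 3*sqrt(2))*(k + sqrt(2))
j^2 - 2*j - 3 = (j - 3)*(j + 1)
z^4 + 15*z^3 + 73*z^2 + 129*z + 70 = (z + 1)*(z + 2)*(z + 5)*(z + 7)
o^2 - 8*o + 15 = (o - 5)*(o - 3)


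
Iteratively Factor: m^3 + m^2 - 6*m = (m + 3)*(m^2 - 2*m) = (m - 2)*(m + 3)*(m)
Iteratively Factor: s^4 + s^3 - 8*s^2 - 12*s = (s + 2)*(s^3 - s^2 - 6*s) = (s + 2)^2*(s^2 - 3*s) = s*(s + 2)^2*(s - 3)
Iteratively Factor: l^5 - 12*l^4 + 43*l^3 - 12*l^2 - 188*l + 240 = (l - 4)*(l^4 - 8*l^3 + 11*l^2 + 32*l - 60) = (l - 4)*(l - 2)*(l^3 - 6*l^2 - l + 30) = (l - 4)*(l - 2)*(l + 2)*(l^2 - 8*l + 15) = (l - 5)*(l - 4)*(l - 2)*(l + 2)*(l - 3)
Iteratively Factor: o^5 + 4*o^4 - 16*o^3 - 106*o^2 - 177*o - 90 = (o + 1)*(o^4 + 3*o^3 - 19*o^2 - 87*o - 90) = (o + 1)*(o + 3)*(o^3 - 19*o - 30) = (o + 1)*(o + 2)*(o + 3)*(o^2 - 2*o - 15) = (o - 5)*(o + 1)*(o + 2)*(o + 3)*(o + 3)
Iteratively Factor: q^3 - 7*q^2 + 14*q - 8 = (q - 4)*(q^2 - 3*q + 2) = (q - 4)*(q - 2)*(q - 1)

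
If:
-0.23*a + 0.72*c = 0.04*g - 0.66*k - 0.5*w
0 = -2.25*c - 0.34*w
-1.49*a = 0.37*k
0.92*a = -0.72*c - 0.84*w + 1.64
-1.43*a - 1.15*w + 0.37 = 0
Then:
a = 130.45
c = 24.46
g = -11000.99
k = -525.31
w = -161.89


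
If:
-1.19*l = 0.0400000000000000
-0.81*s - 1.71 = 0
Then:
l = -0.03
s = -2.11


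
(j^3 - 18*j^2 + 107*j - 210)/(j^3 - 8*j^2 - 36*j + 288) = (j^2 - 12*j + 35)/(j^2 - 2*j - 48)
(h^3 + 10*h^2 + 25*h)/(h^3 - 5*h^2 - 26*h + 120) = h*(h + 5)/(h^2 - 10*h + 24)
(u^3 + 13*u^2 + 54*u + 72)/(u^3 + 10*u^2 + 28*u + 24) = (u^2 + 7*u + 12)/(u^2 + 4*u + 4)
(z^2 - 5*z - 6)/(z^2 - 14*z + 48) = (z + 1)/(z - 8)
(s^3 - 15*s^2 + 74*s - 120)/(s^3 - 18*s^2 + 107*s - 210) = (s - 4)/(s - 7)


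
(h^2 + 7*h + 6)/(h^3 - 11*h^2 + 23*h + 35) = (h + 6)/(h^2 - 12*h + 35)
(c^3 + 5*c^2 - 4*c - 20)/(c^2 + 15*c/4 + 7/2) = 4*(c^2 + 3*c - 10)/(4*c + 7)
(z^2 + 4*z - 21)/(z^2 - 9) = (z + 7)/(z + 3)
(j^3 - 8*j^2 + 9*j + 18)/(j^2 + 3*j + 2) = (j^2 - 9*j + 18)/(j + 2)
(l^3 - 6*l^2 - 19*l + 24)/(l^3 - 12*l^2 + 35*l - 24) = (l + 3)/(l - 3)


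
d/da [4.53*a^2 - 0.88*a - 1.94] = 9.06*a - 0.88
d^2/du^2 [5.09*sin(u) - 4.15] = -5.09*sin(u)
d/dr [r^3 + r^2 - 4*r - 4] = 3*r^2 + 2*r - 4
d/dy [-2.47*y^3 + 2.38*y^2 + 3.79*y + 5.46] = -7.41*y^2 + 4.76*y + 3.79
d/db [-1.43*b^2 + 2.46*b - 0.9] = 2.46 - 2.86*b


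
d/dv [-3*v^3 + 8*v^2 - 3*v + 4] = -9*v^2 + 16*v - 3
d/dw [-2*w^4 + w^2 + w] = -8*w^3 + 2*w + 1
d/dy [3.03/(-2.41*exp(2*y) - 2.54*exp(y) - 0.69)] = (14.6046*exp(y) + 7.6962)*exp(y)/(2.41*exp(2*y) + 2.54*exp(y) + 0.69)^2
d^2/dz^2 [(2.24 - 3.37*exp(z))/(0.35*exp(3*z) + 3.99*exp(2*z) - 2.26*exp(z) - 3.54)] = (-1.6513*exp(6*z) - 11.649015*exp(5*z) - 29.9036570000001*exp(4*z) + 54.431188*exp(3*z) - 321.2181*exp(2*z) + 164.958788*exp(z) - 60.152388)*exp(z)/(0.042875*exp(9*z) + 1.466325*exp(8*z) + 15.885555*exp(7*z) + 43.283709*exp(6*z) - 132.236958*exp(5*z) - 91.13265*exp(4*z) + 193.14458*exp(3*z) + 95.76054*exp(2*z) - 84.964248*exp(z) - 44.361864)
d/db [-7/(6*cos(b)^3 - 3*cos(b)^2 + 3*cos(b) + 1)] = 21*(-6*cos(b)^2 + 2*cos(b) - 1)*sin(b)/(6*cos(b)^3 - 3*cos(b)^2 + 3*cos(b) + 1)^2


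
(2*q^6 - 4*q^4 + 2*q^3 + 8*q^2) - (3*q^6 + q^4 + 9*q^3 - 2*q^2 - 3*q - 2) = -q^6 - 5*q^4 - 7*q^3 + 10*q^2 + 3*q + 2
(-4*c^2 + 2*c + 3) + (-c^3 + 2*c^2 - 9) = -c^3 - 2*c^2 + 2*c - 6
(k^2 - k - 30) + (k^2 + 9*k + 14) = 2*k^2 + 8*k - 16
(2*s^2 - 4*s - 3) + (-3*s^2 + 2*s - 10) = -s^2 - 2*s - 13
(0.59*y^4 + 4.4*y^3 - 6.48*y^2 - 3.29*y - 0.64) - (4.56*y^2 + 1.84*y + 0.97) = 0.59*y^4 + 4.4*y^3 - 11.04*y^2 - 5.13*y - 1.61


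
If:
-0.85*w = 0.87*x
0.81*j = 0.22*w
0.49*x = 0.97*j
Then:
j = 0.00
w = 0.00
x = 0.00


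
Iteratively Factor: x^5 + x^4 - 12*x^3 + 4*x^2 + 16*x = (x - 2)*(x^4 + 3*x^3 - 6*x^2 - 8*x) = (x - 2)*(x + 1)*(x^3 + 2*x^2 - 8*x) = (x - 2)^2*(x + 1)*(x^2 + 4*x) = x*(x - 2)^2*(x + 1)*(x + 4)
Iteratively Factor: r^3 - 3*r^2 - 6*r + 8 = (r - 4)*(r^2 + r - 2) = (r - 4)*(r - 1)*(r + 2)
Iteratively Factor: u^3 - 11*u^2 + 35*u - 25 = (u - 1)*(u^2 - 10*u + 25) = (u - 5)*(u - 1)*(u - 5)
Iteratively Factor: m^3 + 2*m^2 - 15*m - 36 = (m + 3)*(m^2 - m - 12) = (m + 3)^2*(m - 4)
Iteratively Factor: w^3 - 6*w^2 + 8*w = (w - 2)*(w^2 - 4*w) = (w - 4)*(w - 2)*(w)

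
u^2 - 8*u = u*(u - 8)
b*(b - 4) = b^2 - 4*b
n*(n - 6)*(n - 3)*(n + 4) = n^4 - 5*n^3 - 18*n^2 + 72*n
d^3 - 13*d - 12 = (d - 4)*(d + 1)*(d + 3)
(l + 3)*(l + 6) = l^2 + 9*l + 18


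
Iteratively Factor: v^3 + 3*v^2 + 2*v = (v + 1)*(v^2 + 2*v) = v*(v + 1)*(v + 2)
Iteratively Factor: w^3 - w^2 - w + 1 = (w - 1)*(w^2 - 1) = (w - 1)^2*(w + 1)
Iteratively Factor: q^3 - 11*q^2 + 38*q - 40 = (q - 5)*(q^2 - 6*q + 8) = (q - 5)*(q - 4)*(q - 2)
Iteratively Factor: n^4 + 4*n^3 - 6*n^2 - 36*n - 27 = (n + 3)*(n^3 + n^2 - 9*n - 9) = (n - 3)*(n + 3)*(n^2 + 4*n + 3) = (n - 3)*(n + 3)^2*(n + 1)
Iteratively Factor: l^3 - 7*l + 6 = (l - 2)*(l^2 + 2*l - 3) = (l - 2)*(l + 3)*(l - 1)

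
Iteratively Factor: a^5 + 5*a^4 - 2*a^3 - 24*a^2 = (a - 2)*(a^4 + 7*a^3 + 12*a^2) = (a - 2)*(a + 4)*(a^3 + 3*a^2) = a*(a - 2)*(a + 4)*(a^2 + 3*a) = a*(a - 2)*(a + 3)*(a + 4)*(a)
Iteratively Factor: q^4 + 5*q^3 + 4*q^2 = (q + 4)*(q^3 + q^2) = q*(q + 4)*(q^2 + q) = q^2*(q + 4)*(q + 1)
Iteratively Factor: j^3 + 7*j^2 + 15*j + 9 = (j + 1)*(j^2 + 6*j + 9) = (j + 1)*(j + 3)*(j + 3)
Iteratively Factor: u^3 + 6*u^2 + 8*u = (u)*(u^2 + 6*u + 8) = u*(u + 2)*(u + 4)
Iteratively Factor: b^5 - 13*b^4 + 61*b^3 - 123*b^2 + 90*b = (b - 3)*(b^4 - 10*b^3 + 31*b^2 - 30*b) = (b - 5)*(b - 3)*(b^3 - 5*b^2 + 6*b) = b*(b - 5)*(b - 3)*(b^2 - 5*b + 6) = b*(b - 5)*(b - 3)^2*(b - 2)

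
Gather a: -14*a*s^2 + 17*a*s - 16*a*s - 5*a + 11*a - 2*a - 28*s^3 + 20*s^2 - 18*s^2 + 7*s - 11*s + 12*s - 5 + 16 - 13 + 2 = a*(-14*s^2 + s + 4) - 28*s^3 + 2*s^2 + 8*s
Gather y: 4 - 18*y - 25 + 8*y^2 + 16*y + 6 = 8*y^2 - 2*y - 15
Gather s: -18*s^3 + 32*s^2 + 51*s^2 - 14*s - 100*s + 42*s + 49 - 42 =-18*s^3 + 83*s^2 - 72*s + 7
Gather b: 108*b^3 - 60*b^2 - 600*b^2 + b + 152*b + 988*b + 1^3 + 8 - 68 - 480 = 108*b^3 - 660*b^2 + 1141*b - 539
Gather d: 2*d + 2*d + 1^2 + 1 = 4*d + 2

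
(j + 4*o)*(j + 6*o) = j^2 + 10*j*o + 24*o^2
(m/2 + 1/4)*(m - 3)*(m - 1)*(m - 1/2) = m^4/2 - 2*m^3 + 11*m^2/8 + m/2 - 3/8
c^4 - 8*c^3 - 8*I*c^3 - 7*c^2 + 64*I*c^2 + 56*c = c*(c - 8)*(c - 7*I)*(c - I)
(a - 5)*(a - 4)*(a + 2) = a^3 - 7*a^2 + 2*a + 40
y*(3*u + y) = 3*u*y + y^2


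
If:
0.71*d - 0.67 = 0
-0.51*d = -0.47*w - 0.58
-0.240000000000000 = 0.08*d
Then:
No Solution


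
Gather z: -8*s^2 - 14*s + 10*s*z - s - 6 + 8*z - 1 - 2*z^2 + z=-8*s^2 - 15*s - 2*z^2 + z*(10*s + 9) - 7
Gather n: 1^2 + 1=2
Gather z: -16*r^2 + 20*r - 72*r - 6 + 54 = -16*r^2 - 52*r + 48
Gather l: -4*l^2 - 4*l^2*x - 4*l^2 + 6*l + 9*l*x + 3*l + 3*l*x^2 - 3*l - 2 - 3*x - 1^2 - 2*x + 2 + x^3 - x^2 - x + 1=l^2*(-4*x - 8) + l*(3*x^2 + 9*x + 6) + x^3 - x^2 - 6*x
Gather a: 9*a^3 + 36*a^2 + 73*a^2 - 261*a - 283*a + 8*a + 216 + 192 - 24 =9*a^3 + 109*a^2 - 536*a + 384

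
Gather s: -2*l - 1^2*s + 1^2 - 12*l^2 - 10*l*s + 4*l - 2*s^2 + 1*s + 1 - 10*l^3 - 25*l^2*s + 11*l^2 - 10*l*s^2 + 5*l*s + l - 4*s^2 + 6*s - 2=-10*l^3 - l^2 + 3*l + s^2*(-10*l - 6) + s*(-25*l^2 - 5*l + 6)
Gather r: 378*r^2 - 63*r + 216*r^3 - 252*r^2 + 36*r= 216*r^3 + 126*r^2 - 27*r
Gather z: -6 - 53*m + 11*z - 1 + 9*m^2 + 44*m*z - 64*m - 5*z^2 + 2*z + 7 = 9*m^2 - 117*m - 5*z^2 + z*(44*m + 13)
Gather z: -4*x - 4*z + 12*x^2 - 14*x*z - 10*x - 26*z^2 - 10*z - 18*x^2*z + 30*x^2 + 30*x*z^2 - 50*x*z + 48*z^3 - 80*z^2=42*x^2 - 14*x + 48*z^3 + z^2*(30*x - 106) + z*(-18*x^2 - 64*x - 14)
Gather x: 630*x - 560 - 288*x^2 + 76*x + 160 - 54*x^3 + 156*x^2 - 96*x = -54*x^3 - 132*x^2 + 610*x - 400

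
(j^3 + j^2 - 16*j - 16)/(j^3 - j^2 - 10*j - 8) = (j + 4)/(j + 2)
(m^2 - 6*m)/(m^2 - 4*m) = (m - 6)/(m - 4)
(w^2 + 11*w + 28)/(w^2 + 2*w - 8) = (w + 7)/(w - 2)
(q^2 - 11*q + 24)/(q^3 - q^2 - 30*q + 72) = (q - 8)/(q^2 + 2*q - 24)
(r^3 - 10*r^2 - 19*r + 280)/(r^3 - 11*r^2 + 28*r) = (r^2 - 3*r - 40)/(r*(r - 4))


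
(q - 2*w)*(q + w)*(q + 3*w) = q^3 + 2*q^2*w - 5*q*w^2 - 6*w^3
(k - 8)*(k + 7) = k^2 - k - 56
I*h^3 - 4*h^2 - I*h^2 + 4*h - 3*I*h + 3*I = (h + I)*(h + 3*I)*(I*h - I)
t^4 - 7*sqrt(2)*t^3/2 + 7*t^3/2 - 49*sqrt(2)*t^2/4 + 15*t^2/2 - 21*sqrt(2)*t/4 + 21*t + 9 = (t + 1/2)*(t + 3)*(t - 2*sqrt(2))*(t - 3*sqrt(2)/2)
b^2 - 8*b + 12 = (b - 6)*(b - 2)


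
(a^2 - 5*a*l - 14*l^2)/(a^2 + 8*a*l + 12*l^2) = (a - 7*l)/(a + 6*l)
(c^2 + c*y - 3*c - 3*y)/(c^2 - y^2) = (3 - c)/(-c + y)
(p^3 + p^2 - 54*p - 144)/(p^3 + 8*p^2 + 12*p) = (p^2 - 5*p - 24)/(p*(p + 2))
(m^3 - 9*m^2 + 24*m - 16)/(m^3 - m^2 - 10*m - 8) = (m^2 - 5*m + 4)/(m^2 + 3*m + 2)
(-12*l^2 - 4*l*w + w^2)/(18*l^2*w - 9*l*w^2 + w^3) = (2*l + w)/(w*(-3*l + w))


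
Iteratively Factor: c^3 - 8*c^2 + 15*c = (c - 5)*(c^2 - 3*c) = (c - 5)*(c - 3)*(c)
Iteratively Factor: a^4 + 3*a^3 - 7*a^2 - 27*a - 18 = (a - 3)*(a^3 + 6*a^2 + 11*a + 6) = (a - 3)*(a + 3)*(a^2 + 3*a + 2) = (a - 3)*(a + 1)*(a + 3)*(a + 2)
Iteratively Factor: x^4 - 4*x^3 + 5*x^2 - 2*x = (x - 2)*(x^3 - 2*x^2 + x) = (x - 2)*(x - 1)*(x^2 - x) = (x - 2)*(x - 1)^2*(x)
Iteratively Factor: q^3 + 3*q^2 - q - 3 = (q + 1)*(q^2 + 2*q - 3) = (q + 1)*(q + 3)*(q - 1)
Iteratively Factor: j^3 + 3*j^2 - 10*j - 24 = (j - 3)*(j^2 + 6*j + 8) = (j - 3)*(j + 2)*(j + 4)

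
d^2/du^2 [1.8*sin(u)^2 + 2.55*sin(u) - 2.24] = -2.55*sin(u) + 3.6*cos(2*u)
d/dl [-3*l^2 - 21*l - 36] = -6*l - 21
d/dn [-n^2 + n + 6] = 1 - 2*n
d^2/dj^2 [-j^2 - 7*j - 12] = -2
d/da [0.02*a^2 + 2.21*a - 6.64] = 0.04*a + 2.21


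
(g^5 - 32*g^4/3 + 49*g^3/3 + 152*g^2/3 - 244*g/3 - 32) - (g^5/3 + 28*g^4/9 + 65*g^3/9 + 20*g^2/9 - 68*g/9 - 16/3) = 2*g^5/3 - 124*g^4/9 + 82*g^3/9 + 436*g^2/9 - 664*g/9 - 80/3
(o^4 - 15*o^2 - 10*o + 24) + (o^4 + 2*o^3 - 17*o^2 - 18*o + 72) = 2*o^4 + 2*o^3 - 32*o^2 - 28*o + 96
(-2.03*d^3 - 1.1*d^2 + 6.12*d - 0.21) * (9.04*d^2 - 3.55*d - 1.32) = -18.3512*d^5 - 2.7375*d^4 + 61.9094*d^3 - 22.1724*d^2 - 7.3329*d + 0.2772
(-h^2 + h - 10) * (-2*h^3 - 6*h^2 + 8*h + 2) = 2*h^5 + 4*h^4 + 6*h^3 + 66*h^2 - 78*h - 20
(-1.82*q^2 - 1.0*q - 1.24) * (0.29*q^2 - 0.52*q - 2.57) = -0.5278*q^4 + 0.6564*q^3 + 4.8378*q^2 + 3.2148*q + 3.1868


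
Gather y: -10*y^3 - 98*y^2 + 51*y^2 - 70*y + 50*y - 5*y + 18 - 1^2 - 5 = -10*y^3 - 47*y^2 - 25*y + 12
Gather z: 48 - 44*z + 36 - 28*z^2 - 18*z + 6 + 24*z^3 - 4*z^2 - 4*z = 24*z^3 - 32*z^2 - 66*z + 90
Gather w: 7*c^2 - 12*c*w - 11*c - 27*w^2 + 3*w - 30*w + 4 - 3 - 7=7*c^2 - 11*c - 27*w^2 + w*(-12*c - 27) - 6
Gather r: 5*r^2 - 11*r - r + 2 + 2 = 5*r^2 - 12*r + 4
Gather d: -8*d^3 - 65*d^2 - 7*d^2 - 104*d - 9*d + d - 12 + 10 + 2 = -8*d^3 - 72*d^2 - 112*d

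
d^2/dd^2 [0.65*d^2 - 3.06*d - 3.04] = 1.30000000000000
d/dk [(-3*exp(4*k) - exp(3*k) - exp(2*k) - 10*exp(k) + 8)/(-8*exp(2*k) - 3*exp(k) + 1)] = (48*exp(5*k) + 35*exp(4*k) - 6*exp(3*k) - 80*exp(2*k) + 126*exp(k) + 14)*exp(k)/(64*exp(4*k) + 48*exp(3*k) - 7*exp(2*k) - 6*exp(k) + 1)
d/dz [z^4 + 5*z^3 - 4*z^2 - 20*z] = 4*z^3 + 15*z^2 - 8*z - 20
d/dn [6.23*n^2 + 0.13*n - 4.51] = 12.46*n + 0.13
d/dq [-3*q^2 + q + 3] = 1 - 6*q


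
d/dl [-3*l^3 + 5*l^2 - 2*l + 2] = -9*l^2 + 10*l - 2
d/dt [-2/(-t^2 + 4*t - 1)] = 4*(2 - t)/(t^2 - 4*t + 1)^2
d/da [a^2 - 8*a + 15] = 2*a - 8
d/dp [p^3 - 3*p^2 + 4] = 3*p*(p - 2)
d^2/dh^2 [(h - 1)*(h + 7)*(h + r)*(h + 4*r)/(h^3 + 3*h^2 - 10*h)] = 2*(4*h^6*r^2 + 15*h^6*r - 6*h^6 + 72*h^5*r^2 + 45*h^5*r + 90*h^5 + 168*h^4*r^2 + 585*h^4*r + 90*h^4 - 96*h^3*r^2 + 735*h^3*r + 390*h^3 + 84*h^2*r^2 + 2520*h*r^2 - 2800*r^2)/(h^3*(h^6 + 9*h^5 - 3*h^4 - 153*h^3 + 30*h^2 + 900*h - 1000))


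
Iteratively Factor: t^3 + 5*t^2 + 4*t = (t)*(t^2 + 5*t + 4) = t*(t + 1)*(t + 4)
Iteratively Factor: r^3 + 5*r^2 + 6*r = (r + 3)*(r^2 + 2*r) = r*(r + 3)*(r + 2)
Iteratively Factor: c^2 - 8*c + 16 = (c - 4)*(c - 4)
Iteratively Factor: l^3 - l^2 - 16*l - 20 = (l + 2)*(l^2 - 3*l - 10) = (l - 5)*(l + 2)*(l + 2)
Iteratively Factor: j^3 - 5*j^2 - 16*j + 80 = (j + 4)*(j^2 - 9*j + 20) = (j - 4)*(j + 4)*(j - 5)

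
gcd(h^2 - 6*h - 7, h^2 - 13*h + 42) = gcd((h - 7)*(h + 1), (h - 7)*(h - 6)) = h - 7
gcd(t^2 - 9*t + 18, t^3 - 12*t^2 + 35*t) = 1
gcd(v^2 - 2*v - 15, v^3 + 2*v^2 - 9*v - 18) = v + 3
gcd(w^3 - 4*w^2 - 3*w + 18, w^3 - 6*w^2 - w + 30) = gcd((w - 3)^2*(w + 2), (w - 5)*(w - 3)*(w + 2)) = w^2 - w - 6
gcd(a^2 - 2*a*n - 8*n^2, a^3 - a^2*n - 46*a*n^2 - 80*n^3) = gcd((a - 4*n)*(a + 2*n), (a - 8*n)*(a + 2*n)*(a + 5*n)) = a + 2*n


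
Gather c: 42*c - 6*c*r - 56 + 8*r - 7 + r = c*(42 - 6*r) + 9*r - 63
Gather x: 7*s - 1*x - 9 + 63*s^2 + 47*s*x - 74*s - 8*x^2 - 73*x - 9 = 63*s^2 - 67*s - 8*x^2 + x*(47*s - 74) - 18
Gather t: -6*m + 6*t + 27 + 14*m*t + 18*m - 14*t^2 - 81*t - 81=12*m - 14*t^2 + t*(14*m - 75) - 54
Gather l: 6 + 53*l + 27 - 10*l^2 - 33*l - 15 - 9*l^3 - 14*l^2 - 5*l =-9*l^3 - 24*l^2 + 15*l + 18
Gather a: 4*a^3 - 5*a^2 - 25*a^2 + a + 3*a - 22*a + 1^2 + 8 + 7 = 4*a^3 - 30*a^2 - 18*a + 16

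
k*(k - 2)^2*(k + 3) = k^4 - k^3 - 8*k^2 + 12*k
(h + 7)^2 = h^2 + 14*h + 49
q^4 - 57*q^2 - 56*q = q*(q - 8)*(q + 1)*(q + 7)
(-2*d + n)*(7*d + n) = -14*d^2 + 5*d*n + n^2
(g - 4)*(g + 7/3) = g^2 - 5*g/3 - 28/3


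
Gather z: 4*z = 4*z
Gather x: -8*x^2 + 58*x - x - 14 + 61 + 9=-8*x^2 + 57*x + 56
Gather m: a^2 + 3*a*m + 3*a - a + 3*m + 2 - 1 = a^2 + 2*a + m*(3*a + 3) + 1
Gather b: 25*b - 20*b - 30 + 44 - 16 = 5*b - 2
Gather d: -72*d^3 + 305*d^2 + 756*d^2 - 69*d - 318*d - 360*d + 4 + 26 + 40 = -72*d^3 + 1061*d^2 - 747*d + 70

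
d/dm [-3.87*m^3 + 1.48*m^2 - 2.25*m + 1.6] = -11.61*m^2 + 2.96*m - 2.25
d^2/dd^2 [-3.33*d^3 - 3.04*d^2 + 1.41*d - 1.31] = -19.98*d - 6.08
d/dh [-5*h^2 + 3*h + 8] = 3 - 10*h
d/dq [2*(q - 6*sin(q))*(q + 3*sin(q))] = -6*q*cos(q) + 4*q - 6*sin(q) - 36*sin(2*q)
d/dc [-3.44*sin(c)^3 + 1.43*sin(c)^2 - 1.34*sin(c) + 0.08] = (-10.32*sin(c)^2 + 2.86*sin(c) - 1.34)*cos(c)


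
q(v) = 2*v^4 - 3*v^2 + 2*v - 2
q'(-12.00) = -13750.00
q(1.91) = 17.49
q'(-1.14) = -3.01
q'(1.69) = 30.47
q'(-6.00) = -1690.00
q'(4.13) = 540.78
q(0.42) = -1.63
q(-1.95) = 11.61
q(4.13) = 536.96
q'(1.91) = 46.28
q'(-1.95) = -45.62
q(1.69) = 9.13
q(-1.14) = -4.80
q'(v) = 8*v^3 - 6*v + 2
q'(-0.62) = 3.81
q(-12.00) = 41014.00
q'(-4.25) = -586.62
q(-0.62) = -4.10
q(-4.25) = 587.82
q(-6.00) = 2470.00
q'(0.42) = 0.07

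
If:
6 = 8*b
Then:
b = 3/4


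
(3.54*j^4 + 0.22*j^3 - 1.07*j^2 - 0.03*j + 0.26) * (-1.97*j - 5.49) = -6.9738*j^5 - 19.868*j^4 + 0.9001*j^3 + 5.9334*j^2 - 0.3475*j - 1.4274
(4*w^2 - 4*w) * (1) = 4*w^2 - 4*w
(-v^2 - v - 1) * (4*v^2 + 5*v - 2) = -4*v^4 - 9*v^3 - 7*v^2 - 3*v + 2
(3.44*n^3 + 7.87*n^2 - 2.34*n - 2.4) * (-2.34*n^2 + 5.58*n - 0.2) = -8.0496*n^5 + 0.779399999999999*n^4 + 48.7022*n^3 - 9.0152*n^2 - 12.924*n + 0.48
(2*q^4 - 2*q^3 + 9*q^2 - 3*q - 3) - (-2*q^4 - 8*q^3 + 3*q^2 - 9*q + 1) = 4*q^4 + 6*q^3 + 6*q^2 + 6*q - 4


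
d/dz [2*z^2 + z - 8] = 4*z + 1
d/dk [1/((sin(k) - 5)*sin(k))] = (5 - 2*sin(k))*cos(k)/((sin(k) - 5)^2*sin(k)^2)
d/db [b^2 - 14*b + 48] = 2*b - 14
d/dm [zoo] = 0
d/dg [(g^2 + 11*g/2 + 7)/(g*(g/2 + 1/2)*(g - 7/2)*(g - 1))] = 4*(-4*g^5 - 26*g^4 + 21*g^3 + 165*g^2 + 28*g - 49)/(g^2*(4*g^6 - 28*g^5 + 41*g^4 + 56*g^3 - 94*g^2 - 28*g + 49))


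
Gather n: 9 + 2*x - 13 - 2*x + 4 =0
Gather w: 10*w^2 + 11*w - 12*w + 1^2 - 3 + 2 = 10*w^2 - w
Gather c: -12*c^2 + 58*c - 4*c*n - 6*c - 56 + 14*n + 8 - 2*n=-12*c^2 + c*(52 - 4*n) + 12*n - 48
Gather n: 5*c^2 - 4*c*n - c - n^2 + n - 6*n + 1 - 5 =5*c^2 - c - n^2 + n*(-4*c - 5) - 4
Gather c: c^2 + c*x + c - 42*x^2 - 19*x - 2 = c^2 + c*(x + 1) - 42*x^2 - 19*x - 2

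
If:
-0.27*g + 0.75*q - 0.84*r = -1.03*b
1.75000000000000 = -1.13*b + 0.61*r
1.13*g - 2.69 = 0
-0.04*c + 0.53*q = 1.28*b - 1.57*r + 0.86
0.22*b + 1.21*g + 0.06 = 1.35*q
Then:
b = -3.51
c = -30.67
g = 2.38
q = 1.61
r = -3.64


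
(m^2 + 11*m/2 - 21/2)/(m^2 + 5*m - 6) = (2*m^2 + 11*m - 21)/(2*(m^2 + 5*m - 6))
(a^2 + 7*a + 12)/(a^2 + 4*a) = (a + 3)/a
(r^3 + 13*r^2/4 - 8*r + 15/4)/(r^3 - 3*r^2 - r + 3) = (4*r^2 + 17*r - 15)/(4*(r^2 - 2*r - 3))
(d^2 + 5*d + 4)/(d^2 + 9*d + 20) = (d + 1)/(d + 5)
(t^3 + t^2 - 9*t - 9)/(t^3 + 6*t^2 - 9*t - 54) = (t + 1)/(t + 6)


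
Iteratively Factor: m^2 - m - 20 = (m + 4)*(m - 5)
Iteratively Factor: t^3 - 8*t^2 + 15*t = (t - 3)*(t^2 - 5*t) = (t - 5)*(t - 3)*(t)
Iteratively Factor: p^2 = (p)*(p)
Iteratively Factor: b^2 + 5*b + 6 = (b + 3)*(b + 2)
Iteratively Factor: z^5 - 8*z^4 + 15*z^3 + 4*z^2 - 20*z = (z + 1)*(z^4 - 9*z^3 + 24*z^2 - 20*z) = (z - 2)*(z + 1)*(z^3 - 7*z^2 + 10*z) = (z - 2)^2*(z + 1)*(z^2 - 5*z) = (z - 5)*(z - 2)^2*(z + 1)*(z)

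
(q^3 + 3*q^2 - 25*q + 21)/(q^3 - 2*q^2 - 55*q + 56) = (q - 3)/(q - 8)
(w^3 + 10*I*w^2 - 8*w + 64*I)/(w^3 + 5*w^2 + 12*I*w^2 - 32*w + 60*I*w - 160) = (w - 2*I)/(w + 5)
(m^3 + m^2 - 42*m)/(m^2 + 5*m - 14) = m*(m - 6)/(m - 2)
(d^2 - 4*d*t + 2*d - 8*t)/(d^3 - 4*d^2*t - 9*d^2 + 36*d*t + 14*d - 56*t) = (d + 2)/(d^2 - 9*d + 14)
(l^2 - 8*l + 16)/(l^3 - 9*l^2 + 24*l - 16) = 1/(l - 1)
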